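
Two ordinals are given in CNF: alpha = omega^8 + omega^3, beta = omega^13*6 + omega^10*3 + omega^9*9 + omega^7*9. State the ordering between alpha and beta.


Compare term by term from highest exponent:
alpha = omega^8 + omega^3
beta = omega^13*6 + omega^10*3 + omega^9*9 + omega^7*9
Term 1: alpha has omega^8*1, beta has omega^13*6
Term 2: alpha has omega^3*1, beta has omega^10*3
Term 3: alpha has omega^0*0, beta has omega^9*9
Term 4: alpha has omega^0*0, beta has omega^7*9
Result: alpha < beta

alpha < beta


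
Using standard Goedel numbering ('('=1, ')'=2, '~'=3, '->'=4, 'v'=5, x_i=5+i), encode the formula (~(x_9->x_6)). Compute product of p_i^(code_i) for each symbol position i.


Formula: (~(x_9->x_6))
Symbol codes: [1, 3, 1, 14, 4, 11, 2, 2]
Primes: [2, 3, 5, 7, 11, 13, 17, 19]
p_1^1 = 2^1 = 2
p_2^3 = 3^3 = 27
p_3^1 = 5^1 = 5
p_4^14 = 7^14 = 678223072849
p_5^4 = 11^4 = 14641
p_6^11 = 13^11 = 1792160394037
p_7^2 = 17^2 = 289
p_8^2 = 19^2 = 361
Product = 501289935207926383286040821119962390

501289935207926383286040821119962390


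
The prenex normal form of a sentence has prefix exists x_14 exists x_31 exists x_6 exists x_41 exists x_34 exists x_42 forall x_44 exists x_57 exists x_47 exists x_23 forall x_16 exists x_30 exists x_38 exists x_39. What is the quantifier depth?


Quantifier prefix has 14 quantifier symbols.
Quantifier depth = 14

14


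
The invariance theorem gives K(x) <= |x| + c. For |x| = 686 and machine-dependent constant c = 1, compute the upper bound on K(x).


K(x) <= |x| + c = 686 + 1 = 687

687


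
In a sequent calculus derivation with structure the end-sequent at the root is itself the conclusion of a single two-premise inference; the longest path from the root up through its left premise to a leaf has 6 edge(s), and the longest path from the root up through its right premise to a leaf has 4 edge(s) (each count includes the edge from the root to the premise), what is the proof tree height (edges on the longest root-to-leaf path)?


Longest path through the left premise: 6 edges (measured from the branching sequent)
Longest path through the right premise: 4 edges
Height of the subtree rooted at the branching sequent: max(6, 4) = 6
The branching sequent is the root itself.
Total height = 6

6


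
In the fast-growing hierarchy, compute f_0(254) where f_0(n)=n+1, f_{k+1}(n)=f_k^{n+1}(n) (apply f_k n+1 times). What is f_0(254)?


f_0(254) = 254 + 1 = 255

255


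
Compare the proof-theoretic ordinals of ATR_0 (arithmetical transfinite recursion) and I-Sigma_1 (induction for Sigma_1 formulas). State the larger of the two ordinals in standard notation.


Proof-theoretic ordinal of ATR_0 (arithmetical transfinite recursion): Gamma_0
Proof-theoretic ordinal of I-Sigma_1 (induction for Sigma_1 formulas): omega^omega
Comparing: omega^omega < Gamma_0.
The larger ordinal is Gamma_0 (from ATR_0 (arithmetical transfinite recursion)).

Gamma_0


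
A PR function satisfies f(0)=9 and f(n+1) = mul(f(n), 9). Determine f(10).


f(0) = 9
f(1) = mul(f(0), 9) = mul(9, 9) = 81
f(2) = mul(f(1), 9) = mul(81, 9) = 729
f(3) = mul(f(2), 9) = mul(729, 9) = 6561
f(4) = mul(f(3), 9) = mul(6561, 9) = 59049
f(5) = mul(f(4), 9) = mul(59049, 9) = 531441
f(6) = mul(f(5), 9) = mul(531441, 9) = 4782969
f(7) = mul(f(6), 9) = mul(4782969, 9) = 43046721
f(8) = mul(f(7), 9) = mul(43046721, 9) = 387420489
f(9) = mul(f(8), 9) = mul(387420489, 9) = 3486784401
f(10) = mul(f(9), 9) = mul(3486784401, 9) = 31381059609


31381059609


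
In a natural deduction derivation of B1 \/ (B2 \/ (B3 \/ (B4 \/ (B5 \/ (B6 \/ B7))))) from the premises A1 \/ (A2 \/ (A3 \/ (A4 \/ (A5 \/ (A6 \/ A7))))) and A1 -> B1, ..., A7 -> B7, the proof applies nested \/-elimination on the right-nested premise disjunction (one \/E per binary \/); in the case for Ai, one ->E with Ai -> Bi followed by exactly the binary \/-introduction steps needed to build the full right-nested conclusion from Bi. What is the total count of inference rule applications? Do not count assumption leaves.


Constructive dilemma with 7 branches, all disjunctions right-nested:
- \/E: the premise has 6 binary \/, each eliminated once: 6 nodes.
- ->E: one per case (Ai with Ai -> Bi gives Bi): 7 nodes.
- \/I: in case i < n, Bi needs 1 step to form Bi \/ (B(i+1) \/ ...) and then i-1 steps to prepend B(i-1), ..., B1, i.e. i steps; in case i = n, B7 needs 6 prepend steps.
  \/I total = (1 + 2 + ... + 6) + 6 = 21 + 6 = 27 nodes.
Total = 6 + 7 + 27 = 40

40


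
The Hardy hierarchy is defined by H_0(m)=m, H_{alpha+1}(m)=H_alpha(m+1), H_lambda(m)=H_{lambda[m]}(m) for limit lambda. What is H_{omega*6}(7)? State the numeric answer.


H_{omega*6}(7):
For the Hardy hierarchy, H_{omega*k}(n) = 2^k * n.
2^6 = 64.
64 * 7 = 448

448


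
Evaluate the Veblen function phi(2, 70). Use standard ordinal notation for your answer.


phi(2, 70):
phi(2, beta) = zeta_beta (the beta-th zeta number, fixed point of epsilon).
phi(2, 70) = zeta_70

zeta_70


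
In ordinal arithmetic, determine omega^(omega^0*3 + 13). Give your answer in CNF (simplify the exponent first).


omega^(omega^0*3 + 13):
omega^0 = 1, so the exponent is 3 + 13 = 16 (finite ordinal addition).
Result = omega^16, already a single CNF term.

omega^16


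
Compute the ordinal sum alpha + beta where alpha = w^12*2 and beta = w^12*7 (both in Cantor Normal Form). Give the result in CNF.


Ordinal addition w^12*2 + w^12*7:
Both terms have the same exponent 12.
w^e*c + w^e*d = w^e*(c+d).
Result = w^12*(2+7) = w^12*9

w^12*9


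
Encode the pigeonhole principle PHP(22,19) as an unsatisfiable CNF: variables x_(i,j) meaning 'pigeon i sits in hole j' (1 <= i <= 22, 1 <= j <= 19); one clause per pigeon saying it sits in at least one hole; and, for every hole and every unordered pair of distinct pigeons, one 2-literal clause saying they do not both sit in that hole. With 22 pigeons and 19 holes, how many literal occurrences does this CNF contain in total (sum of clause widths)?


PHP(22,19): 22 pigeons, 19 holes, 22*19 = 418 variables.
- pigeon clauses: one per pigeon -> 22 clauses of width 19 -> 418 literals
- hole clauses: 19 holes * C(22,2) = 19 * 231 -> 4389 clauses of width 2 -> 8778 literals
Total literal occurrences = 418 + 8778 = 9196

9196


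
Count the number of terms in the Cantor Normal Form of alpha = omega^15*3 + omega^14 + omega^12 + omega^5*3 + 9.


CNF: omega^15*3 + omega^14 + omega^12 + omega^5*3 + 9
Count the summands separated by '+':
  term 1: omega^15*3
  term 2: omega^14
  term 3: omega^12
  term 4: omega^5*3
  term 5: 9
Total terms = 5

5


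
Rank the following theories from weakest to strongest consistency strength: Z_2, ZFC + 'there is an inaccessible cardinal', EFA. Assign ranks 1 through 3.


Ordering by consistency strength:
1. EFA
2. Z_2
3. ZFC + 'there is an inaccessible cardinal'


Z_2=2, ZFC + 'there is an inaccessible cardinal'=3, EFA=1


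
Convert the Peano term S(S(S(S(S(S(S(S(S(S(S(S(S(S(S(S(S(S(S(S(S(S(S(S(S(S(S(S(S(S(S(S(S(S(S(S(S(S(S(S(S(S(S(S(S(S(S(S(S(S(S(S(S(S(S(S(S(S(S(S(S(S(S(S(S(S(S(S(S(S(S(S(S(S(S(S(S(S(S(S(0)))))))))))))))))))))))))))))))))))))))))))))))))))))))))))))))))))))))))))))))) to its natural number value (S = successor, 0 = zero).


Counting successors applied to 0:
80 applications of S to 0 = 80

80


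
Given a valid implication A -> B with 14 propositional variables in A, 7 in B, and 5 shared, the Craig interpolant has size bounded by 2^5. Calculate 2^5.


Shared atoms = 5
Craig interpolant size bound = 2^5
= 32

32


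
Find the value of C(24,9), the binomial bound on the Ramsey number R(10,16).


R(10,16) <= C(10+16-2, 10-1) = C(24, 9)
C(24, 9) = 24! / (9! * 15!)
= 1307504

1307504


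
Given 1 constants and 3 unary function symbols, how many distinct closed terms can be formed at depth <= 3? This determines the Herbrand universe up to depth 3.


Herbrand terms by depth:
Depth 0: 1 constants
Depth 1: 3 new terms (running total: 4)
Depth 2: 9 new terms (running total: 13)
Depth 3: 27 new terms (running total: 40)
Total distinct ground terms = 40

40


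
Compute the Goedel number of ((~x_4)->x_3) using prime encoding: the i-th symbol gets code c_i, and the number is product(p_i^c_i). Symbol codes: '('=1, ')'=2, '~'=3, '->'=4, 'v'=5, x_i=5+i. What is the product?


Formula: ((~x_4)->x_3)
Symbol codes: [1, 1, 3, 9, 2, 4, 8, 2]
Primes: [2, 3, 5, 7, 11, 13, 17, 19]
p_1^1 = 2^1 = 2
p_2^1 = 3^1 = 3
p_3^3 = 5^3 = 125
p_4^9 = 7^9 = 40353607
p_5^2 = 11^2 = 121
p_6^4 = 13^4 = 28561
p_7^8 = 17^8 = 6975757441
p_8^2 = 19^2 = 361
Product = 263391027196159470741508625250

263391027196159470741508625250


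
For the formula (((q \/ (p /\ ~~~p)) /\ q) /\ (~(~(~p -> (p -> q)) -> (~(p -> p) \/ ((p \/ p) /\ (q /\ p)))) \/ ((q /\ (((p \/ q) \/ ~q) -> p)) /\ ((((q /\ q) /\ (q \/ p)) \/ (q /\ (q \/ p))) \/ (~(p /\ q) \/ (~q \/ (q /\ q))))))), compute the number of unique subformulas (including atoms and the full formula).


Formula: (((q \/ (p /\ ~~~p)) /\ q) /\ (~(~(~p -> (p -> q)) -> (~(p -> p) \/ ((p \/ p) /\ (q /\ p)))) \/ ((q /\ (((p \/ q) \/ ~q) -> p)) /\ ((((q /\ q) /\ (q \/ p)) \/ (q /\ (q \/ p))) \/ (~(p /\ q) \/ (~q \/ (q /\ q)))))))
Subformulas found:
  1. p
  2. q
  3. ~p
  4. ~q
  5. ~~p
  6. ~~~p
  7. (q /\ p)
  8. (q \/ p)
  9. (p /\ q)
  10. (q /\ q)
  11. (p -> p)
  12. (p -> q)
  13. (p \/ p)
  14. (p \/ q)
  15. ~(p -> p)
  16. ~(p /\ q)
  17. (p /\ ~~~p)
  18. (q /\ (q \/ p))
  19. (~q \/ (q /\ q))
  20. ((p \/ q) \/ ~q)
  21. (~p -> (p -> q))
  22. ~(~p -> (p -> q))
  23. (q \/ (p /\ ~~~p))
  24. ((p \/ p) /\ (q /\ p))
  25. ((q /\ q) /\ (q \/ p))
  26. (((p \/ q) \/ ~q) -> p)
  27. ((q \/ (p /\ ~~~p)) /\ q)
  28. (q /\ (((p \/ q) \/ ~q) -> p))
  29. (~(p /\ q) \/ (~q \/ (q /\ q)))
  30. (~(p -> p) \/ ((p \/ p) /\ (q /\ p)))
  31. (((q /\ q) /\ (q \/ p)) \/ (q /\ (q \/ p)))
  32. (~(~p -> (p -> q)) -> (~(p -> p) \/ ((p \/ p) /\ (q /\ p))))
  33. ~(~(~p -> (p -> q)) -> (~(p -> p) \/ ((p \/ p) /\ (q /\ p))))
  34. ((((q /\ q) /\ (q \/ p)) \/ (q /\ (q \/ p))) \/ (~(p /\ q) \/ (~q \/ (q /\ q))))
  35. ((q /\ (((p \/ q) \/ ~q) -> p)) /\ ((((q /\ q) /\ (q \/ p)) \/ (q /\ (q \/ p))) \/ (~(p /\ q) \/ (~q \/ (q /\ q)))))
  36. (~(~(~p -> (p -> q)) -> (~(p -> p) \/ ((p \/ p) /\ (q /\ p)))) \/ ((q /\ (((p \/ q) \/ ~q) -> p)) /\ ((((q /\ q) /\ (q \/ p)) \/ (q /\ (q \/ p))) \/ (~(p /\ q) \/ (~q \/ (q /\ q))))))
  37. (((q \/ (p /\ ~~~p)) /\ q) /\ (~(~(~p -> (p -> q)) -> (~(p -> p) \/ ((p \/ p) /\ (q /\ p)))) \/ ((q /\ (((p \/ q) \/ ~q) -> p)) /\ ((((q /\ q) /\ (q \/ p)) \/ (q /\ (q \/ p))) \/ (~(p /\ q) \/ (~q \/ (q /\ q)))))))
Total distinct subformulas = 37

37


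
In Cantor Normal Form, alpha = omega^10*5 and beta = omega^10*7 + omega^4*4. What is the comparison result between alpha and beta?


Compare term by term from highest exponent:
alpha = omega^10*5
beta = omega^10*7 + omega^4*4
Term 1: alpha has omega^10*5, beta has omega^10*7
Term 2: alpha has omega^0*0, beta has omega^4*4
Result: alpha < beta

alpha < beta


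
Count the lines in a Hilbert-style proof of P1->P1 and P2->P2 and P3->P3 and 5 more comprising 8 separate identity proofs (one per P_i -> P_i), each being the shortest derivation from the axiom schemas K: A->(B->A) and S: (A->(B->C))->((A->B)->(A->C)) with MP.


The shortest proof of A->A from K and S in the Hilbert calculus has exactly 5 lines:
(1) K instance A->((A->A)->A), (2) S instance, (3) MP on 1,2, (4) K instance A->(A->A), (5) MP on 3,4.
For 8 independent identities: 8 * 5 = 40 lines total.

40


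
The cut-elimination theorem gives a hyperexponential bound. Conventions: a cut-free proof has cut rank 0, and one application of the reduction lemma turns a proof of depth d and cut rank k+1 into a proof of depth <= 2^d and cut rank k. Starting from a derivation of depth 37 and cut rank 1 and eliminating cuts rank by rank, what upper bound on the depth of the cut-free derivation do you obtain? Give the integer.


Each rank reduction sends depth d to at most 2^d; cut rank r needs r reductions.
2_0(37) = 37
2_1(37) = 2^37 = 137438953472
Cut-free depth bound = 137438953472

137438953472


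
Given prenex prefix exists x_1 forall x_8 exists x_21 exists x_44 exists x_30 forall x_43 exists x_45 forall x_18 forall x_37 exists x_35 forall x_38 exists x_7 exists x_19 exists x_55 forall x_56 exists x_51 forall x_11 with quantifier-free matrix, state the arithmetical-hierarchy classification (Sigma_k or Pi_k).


Leading quantifier is exists, so the class is Sigma.
Number of quantifier blocks = alternations + 1 = 11 + 1 = 12.
Classification: Sigma_12

Sigma_12


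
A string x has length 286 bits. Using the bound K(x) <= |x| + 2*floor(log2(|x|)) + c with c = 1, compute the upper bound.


floor(log2(286)) = 8
2 * 8 = 16
K(x) <= 286 + 16 + 1 = 303

303


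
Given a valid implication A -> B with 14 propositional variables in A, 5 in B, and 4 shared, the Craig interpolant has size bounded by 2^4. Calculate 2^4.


Shared atoms = 4
Craig interpolant size bound = 2^4
= 16

16


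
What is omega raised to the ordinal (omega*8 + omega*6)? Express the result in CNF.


omega^(omega*8 + omega*6):
Both terms of the exponent have the same exponent 1, so they merge: omega*8 + omega*6 = omega*(8+6) = omega*14.
omega raised to a CNF ordinal is a single CNF term: Result = omega^(omega*14)

omega^(omega*14)


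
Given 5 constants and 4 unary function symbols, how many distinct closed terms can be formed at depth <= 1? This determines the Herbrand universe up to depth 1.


Herbrand terms by depth:
Depth 0: 5 constants
Depth 1: 20 new terms (running total: 25)
Total distinct ground terms = 25

25


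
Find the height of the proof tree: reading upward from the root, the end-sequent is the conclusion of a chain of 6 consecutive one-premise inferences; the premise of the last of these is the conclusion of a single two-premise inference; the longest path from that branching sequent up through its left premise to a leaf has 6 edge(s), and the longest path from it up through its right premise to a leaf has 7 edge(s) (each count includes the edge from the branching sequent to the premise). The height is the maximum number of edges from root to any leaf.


Longest path through the left premise: 6 edges (measured from the branching sequent)
Longest path through the right premise: 7 edges
Height of the subtree rooted at the branching sequent: max(6, 7) = 7
The branching sequent sits 6 edges above the root (the chain of one-premise inferences), so height = 7 + 6 = 13

13


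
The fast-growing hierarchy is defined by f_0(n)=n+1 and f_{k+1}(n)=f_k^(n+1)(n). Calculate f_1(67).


f_1(67) = f_0^68(67)
f_0 adds 1 each time, applied 68 times.
f_1(67) = 67 + 68 = 135

135


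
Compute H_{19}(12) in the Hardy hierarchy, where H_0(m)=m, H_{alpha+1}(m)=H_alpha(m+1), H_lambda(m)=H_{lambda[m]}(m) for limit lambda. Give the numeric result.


H_19(12):
For finite ordinals k, H_k(n) = n + k (each successor step adds 1).
H_19(12) = 12 + 19 = 31

31


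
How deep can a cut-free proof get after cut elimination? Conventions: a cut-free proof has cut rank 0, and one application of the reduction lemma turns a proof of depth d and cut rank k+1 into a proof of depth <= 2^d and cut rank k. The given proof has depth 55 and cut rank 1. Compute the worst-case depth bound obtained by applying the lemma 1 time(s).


Each rank reduction sends depth d to at most 2^d; cut rank r needs r reductions.
2_0(55) = 55
2_1(55) = 2^55 = 36028797018963968
Cut-free depth bound = 36028797018963968

36028797018963968


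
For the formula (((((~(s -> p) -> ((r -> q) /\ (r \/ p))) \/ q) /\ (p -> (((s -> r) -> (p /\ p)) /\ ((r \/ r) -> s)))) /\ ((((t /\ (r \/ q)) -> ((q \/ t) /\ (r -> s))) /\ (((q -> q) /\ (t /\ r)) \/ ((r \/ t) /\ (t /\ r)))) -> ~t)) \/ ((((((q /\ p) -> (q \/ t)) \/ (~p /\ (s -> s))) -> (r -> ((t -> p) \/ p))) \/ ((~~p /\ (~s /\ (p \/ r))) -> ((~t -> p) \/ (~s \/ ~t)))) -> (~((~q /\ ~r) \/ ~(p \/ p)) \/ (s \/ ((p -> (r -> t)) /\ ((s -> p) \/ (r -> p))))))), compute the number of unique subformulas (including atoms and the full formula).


Formula: (((((~(s -> p) -> ((r -> q) /\ (r \/ p))) \/ q) /\ (p -> (((s -> r) -> (p /\ p)) /\ ((r \/ r) -> s)))) /\ ((((t /\ (r \/ q)) -> ((q \/ t) /\ (r -> s))) /\ (((q -> q) /\ (t /\ r)) \/ ((r \/ t) /\ (t /\ r)))) -> ~t)) \/ ((((((q /\ p) -> (q \/ t)) \/ (~p /\ (s -> s))) -> (r -> ((t -> p) \/ p))) \/ ((~~p /\ (~s /\ (p \/ r))) -> ((~t -> p) \/ (~s \/ ~t)))) -> (~((~q /\ ~r) \/ ~(p \/ p)) \/ (s \/ ((p -> (r -> t)) /\ ((s -> p) \/ (r -> p)))))))
Subformulas found:
  1. r
  2. p
  3. q
  4. s
  5. t
  6. ~t
  7. ~p
  8. ~s
  9. ~r
  10. ~q
  11. ~~p
  12. (t /\ r)
  13. (q \/ t)
  14. (r -> p)
  15. (r \/ r)
  16. (p \/ p)
  17. (r \/ p)
  18. (r \/ q)
  19. (p \/ r)
  20. (s -> s)
  21. (r -> q)
  22. (q /\ p)
  23. (s -> r)
  24. (s -> p)
  25. (q -> q)
  26. (r \/ t)
  27. (r -> t)
  28. (p /\ p)
  29. (r -> s)
  30. (t -> p)
  31. ~(s -> p)
  32. (~t -> p)
  33. ~(p \/ p)
  34. (~q /\ ~r)
  35. (~s \/ ~t)
  36. ((t -> p) \/ p)
  37. (t /\ (r \/ q))
  38. ((r \/ r) -> s)
  39. (p -> (r -> t))
  40. (~s /\ (p \/ r))
  41. (~p /\ (s -> s))
  42. ((r -> q) /\ (r \/ p))
  43. ((q \/ t) /\ (r -> s))
  44. ((q -> q) /\ (t /\ r))
  45. (r -> ((t -> p) \/ p))
  46. ((q /\ p) -> (q \/ t))
  47. ((s -> p) \/ (r -> p))
  48. ((r \/ t) /\ (t /\ r))
  49. ((s -> r) -> (p /\ p))
  50. ((~q /\ ~r) \/ ~(p \/ p))
  51. (~~p /\ (~s /\ (p \/ r)))
  52. ((~t -> p) \/ (~s \/ ~t))
  53. ~((~q /\ ~r) \/ ~(p \/ p))
  54. (~(s -> p) -> ((r -> q) /\ (r \/ p)))
  55. ((t /\ (r \/ q)) -> ((q \/ t) /\ (r -> s)))
  56. (((s -> r) -> (p /\ p)) /\ ((r \/ r) -> s))
  57. ((p -> (r -> t)) /\ ((s -> p) \/ (r -> p)))
  58. ((~(s -> p) -> ((r -> q) /\ (r \/ p))) \/ q)
  59. (((q /\ p) -> (q \/ t)) \/ (~p /\ (s -> s)))
  60. (p -> (((s -> r) -> (p /\ p)) /\ ((r \/ r) -> s)))
  61. (s \/ ((p -> (r -> t)) /\ ((s -> p) \/ (r -> p))))
  62. (((q -> q) /\ (t /\ r)) \/ ((r \/ t) /\ (t /\ r)))
  63. ((~~p /\ (~s /\ (p \/ r))) -> ((~t -> p) \/ (~s \/ ~t)))
  64. ((((q /\ p) -> (q \/ t)) \/ (~p /\ (s -> s))) -> (r -> ((t -> p) \/ p)))
  65. (~((~q /\ ~r) \/ ~(p \/ p)) \/ (s \/ ((p -> (r -> t)) /\ ((s -> p) \/ (r -> p)))))
  66. (((t /\ (r \/ q)) -> ((q \/ t) /\ (r -> s))) /\ (((q -> q) /\ (t /\ r)) \/ ((r \/ t) /\ (t /\ r))))
  67. (((~(s -> p) -> ((r -> q) /\ (r \/ p))) \/ q) /\ (p -> (((s -> r) -> (p /\ p)) /\ ((r \/ r) -> s))))
  68. ((((t /\ (r \/ q)) -> ((q \/ t) /\ (r -> s))) /\ (((q -> q) /\ (t /\ r)) \/ ((r \/ t) /\ (t /\ r)))) -> ~t)
  69. (((((q /\ p) -> (q \/ t)) \/ (~p /\ (s -> s))) -> (r -> ((t -> p) \/ p))) \/ ((~~p /\ (~s /\ (p \/ r))) -> ((~t -> p) \/ (~s \/ ~t))))
  70. ((((~(s -> p) -> ((r -> q) /\ (r \/ p))) \/ q) /\ (p -> (((s -> r) -> (p /\ p)) /\ ((r \/ r) -> s)))) /\ ((((t /\ (r \/ q)) -> ((q \/ t) /\ (r -> s))) /\ (((q -> q) /\ (t /\ r)) \/ ((r \/ t) /\ (t /\ r)))) -> ~t))
  71. ((((((q /\ p) -> (q \/ t)) \/ (~p /\ (s -> s))) -> (r -> ((t -> p) \/ p))) \/ ((~~p /\ (~s /\ (p \/ r))) -> ((~t -> p) \/ (~s \/ ~t)))) -> (~((~q /\ ~r) \/ ~(p \/ p)) \/ (s \/ ((p -> (r -> t)) /\ ((s -> p) \/ (r -> p))))))
  72. (((((~(s -> p) -> ((r -> q) /\ (r \/ p))) \/ q) /\ (p -> (((s -> r) -> (p /\ p)) /\ ((r \/ r) -> s)))) /\ ((((t /\ (r \/ q)) -> ((q \/ t) /\ (r -> s))) /\ (((q -> q) /\ (t /\ r)) \/ ((r \/ t) /\ (t /\ r)))) -> ~t)) \/ ((((((q /\ p) -> (q \/ t)) \/ (~p /\ (s -> s))) -> (r -> ((t -> p) \/ p))) \/ ((~~p /\ (~s /\ (p \/ r))) -> ((~t -> p) \/ (~s \/ ~t)))) -> (~((~q /\ ~r) \/ ~(p \/ p)) \/ (s \/ ((p -> (r -> t)) /\ ((s -> p) \/ (r -> p)))))))
Total distinct subformulas = 72

72


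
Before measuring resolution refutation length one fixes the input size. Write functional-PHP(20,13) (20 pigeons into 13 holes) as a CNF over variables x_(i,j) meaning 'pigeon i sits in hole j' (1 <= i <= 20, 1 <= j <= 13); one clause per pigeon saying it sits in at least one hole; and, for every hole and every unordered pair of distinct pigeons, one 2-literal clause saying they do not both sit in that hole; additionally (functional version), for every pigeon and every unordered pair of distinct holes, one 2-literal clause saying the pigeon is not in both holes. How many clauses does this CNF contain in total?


functional-PHP(20,13): 20 pigeons, 13 holes, 20*13 = 260 variables.
- pigeon clauses: one per pigeon -> 20 clauses
- hole clauses: 13 holes * C(20,2) = 13 * 190 -> 2470 clauses
- functional clauses: 20 pigeons * C(13,2) = 20 * 78 -> 1560 clauses
Total clauses = 20 + 2470 + 1560 = 4050

4050


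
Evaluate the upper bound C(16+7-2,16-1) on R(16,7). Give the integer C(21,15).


R(16,7) <= C(16+7-2, 16-1) = C(21, 15)
C(21, 15) = 21! / (15! * 6!)
= 54264

54264


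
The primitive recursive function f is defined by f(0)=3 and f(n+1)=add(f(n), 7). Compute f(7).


f(0) = 3
f(1) = add(f(0), 7) = add(3, 7) = 10
f(2) = add(f(1), 7) = add(10, 7) = 17
f(3) = add(f(2), 7) = add(17, 7) = 24
f(4) = add(f(3), 7) = add(24, 7) = 31
f(5) = add(f(4), 7) = add(31, 7) = 38
f(6) = add(f(5), 7) = add(38, 7) = 45
f(7) = add(f(6), 7) = add(45, 7) = 52


52


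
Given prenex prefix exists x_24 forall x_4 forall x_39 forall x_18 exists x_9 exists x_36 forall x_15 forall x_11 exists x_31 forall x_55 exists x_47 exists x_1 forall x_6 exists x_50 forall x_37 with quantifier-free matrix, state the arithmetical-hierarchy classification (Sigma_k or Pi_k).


Leading quantifier is exists, so the class is Sigma.
Number of quantifier blocks = alternations + 1 = 9 + 1 = 10.
Classification: Sigma_10

Sigma_10


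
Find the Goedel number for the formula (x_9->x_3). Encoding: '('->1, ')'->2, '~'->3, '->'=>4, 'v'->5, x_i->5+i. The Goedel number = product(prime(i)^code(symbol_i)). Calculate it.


Formula: (x_9->x_3)
Symbol codes: [1, 14, 4, 8, 2]
Primes: [2, 3, 5, 7, 11]
p_1^1 = 2^1 = 2
p_2^14 = 3^14 = 4782969
p_3^4 = 5^4 = 625
p_4^8 = 7^8 = 5764801
p_5^2 = 11^2 = 121
Product = 4170395751718061250

4170395751718061250


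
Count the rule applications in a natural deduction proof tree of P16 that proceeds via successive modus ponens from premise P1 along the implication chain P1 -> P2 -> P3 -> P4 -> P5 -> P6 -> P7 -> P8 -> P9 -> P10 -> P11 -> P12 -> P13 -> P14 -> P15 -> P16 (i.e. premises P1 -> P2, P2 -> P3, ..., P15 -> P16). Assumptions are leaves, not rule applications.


We have a chain: P1 -> P2 -> P3 -> P4 -> P5 -> P6 -> P7 -> P8 -> P9 -> P10 -> P11 -> P12 -> P13 -> P14 -> P15 -> P16.
Each modus ponens application produces the next variable.
The chain has 16 propositions, so 16-1 = 15 modus ponens steps.
Total inference nodes = 15

15


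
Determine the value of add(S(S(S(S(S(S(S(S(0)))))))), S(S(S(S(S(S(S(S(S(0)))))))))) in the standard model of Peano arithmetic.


add(S^8(0), S^9(0)):
S^8(0) = 8
S^9(0) = 9
8 + 9 = 17

17


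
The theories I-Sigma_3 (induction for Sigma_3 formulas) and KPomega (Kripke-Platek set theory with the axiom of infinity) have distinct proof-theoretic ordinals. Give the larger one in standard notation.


Proof-theoretic ordinal of I-Sigma_3 (induction for Sigma_3 formulas): omega^(omega^(omega^omega))
Proof-theoretic ordinal of KPomega (Kripke-Platek set theory with the axiom of infinity): psi_0(epsilon_{Omega+1})
Comparing: omega^(omega^(omega^omega)) < psi_0(epsilon_{Omega+1}).
The larger ordinal is psi_0(epsilon_{Omega+1}) (from KPomega (Kripke-Platek set theory with the axiom of infinity)).

psi_0(epsilon_{Omega+1})


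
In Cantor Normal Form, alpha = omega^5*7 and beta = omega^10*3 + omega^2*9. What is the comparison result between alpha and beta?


Compare term by term from highest exponent:
alpha = omega^5*7
beta = omega^10*3 + omega^2*9
Term 1: alpha has omega^5*7, beta has omega^10*3
Term 2: alpha has omega^0*0, beta has omega^2*9
Result: alpha < beta

alpha < beta


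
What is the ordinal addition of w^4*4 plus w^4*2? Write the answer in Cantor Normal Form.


Ordinal addition w^4*4 + w^4*2:
Both terms have the same exponent 4.
w^e*c + w^e*d = w^e*(c+d).
Result = w^4*(4+2) = w^4*6

w^4*6


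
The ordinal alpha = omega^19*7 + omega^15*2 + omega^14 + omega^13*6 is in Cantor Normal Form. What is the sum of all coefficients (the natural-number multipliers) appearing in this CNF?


CNF: omega^19*7 + omega^15*2 + omega^14 + omega^13*6
Coefficients: 7 + 2 + 1 + 6 = 16

16


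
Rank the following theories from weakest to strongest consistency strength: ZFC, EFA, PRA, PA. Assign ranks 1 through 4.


Ordering by consistency strength:
1. EFA
2. PRA
3. PA
4. ZFC


ZFC=4, EFA=1, PRA=2, PA=3


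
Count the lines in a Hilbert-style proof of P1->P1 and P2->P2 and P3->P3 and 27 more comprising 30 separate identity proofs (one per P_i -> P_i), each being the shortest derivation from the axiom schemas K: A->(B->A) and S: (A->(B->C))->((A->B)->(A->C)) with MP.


The shortest proof of A->A from K and S in the Hilbert calculus has exactly 5 lines:
(1) K instance A->((A->A)->A), (2) S instance, (3) MP on 1,2, (4) K instance A->(A->A), (5) MP on 3,4.
For 30 independent identities: 30 * 5 = 150 lines total.

150


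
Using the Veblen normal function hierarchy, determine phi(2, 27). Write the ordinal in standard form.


phi(2, 27):
phi(2, beta) = zeta_beta (the beta-th zeta number, fixed point of epsilon).
phi(2, 27) = zeta_27

zeta_27


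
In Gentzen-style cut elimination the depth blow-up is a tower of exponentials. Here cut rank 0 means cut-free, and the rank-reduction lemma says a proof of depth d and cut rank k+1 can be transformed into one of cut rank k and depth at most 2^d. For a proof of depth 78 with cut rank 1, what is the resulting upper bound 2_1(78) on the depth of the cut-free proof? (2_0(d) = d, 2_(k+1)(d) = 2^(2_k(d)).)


Each rank reduction sends depth d to at most 2^d; cut rank r needs r reductions.
2_0(78) = 78
2_1(78) = 2^78 = 302231454903657293676544
Cut-free depth bound = 302231454903657293676544

302231454903657293676544


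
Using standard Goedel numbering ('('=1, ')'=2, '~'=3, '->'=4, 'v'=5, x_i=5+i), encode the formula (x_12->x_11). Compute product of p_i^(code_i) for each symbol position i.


Formula: (x_12->x_11)
Symbol codes: [1, 17, 4, 16, 2]
Primes: [2, 3, 5, 7, 11]
p_1^1 = 2^1 = 2
p_2^17 = 3^17 = 129140163
p_3^4 = 5^4 = 625
p_4^16 = 7^16 = 33232930569601
p_5^2 = 11^2 = 121
Product = 649120543197300842725653750

649120543197300842725653750


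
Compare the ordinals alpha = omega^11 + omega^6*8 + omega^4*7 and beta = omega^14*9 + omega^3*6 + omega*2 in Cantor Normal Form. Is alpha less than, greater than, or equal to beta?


Compare term by term from highest exponent:
alpha = omega^11 + omega^6*8 + omega^4*7
beta = omega^14*9 + omega^3*6 + omega*2
Term 1: alpha has omega^11*1, beta has omega^14*9
Term 2: alpha has omega^6*8, beta has omega^3*6
Term 3: alpha has omega^4*7, beta has omega^1*2
Result: alpha < beta

alpha < beta


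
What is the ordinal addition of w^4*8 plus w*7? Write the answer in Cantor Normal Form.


Ordinal addition w^4*8 + w*7:
Leading exponent of alpha (4) > leading exponent of beta (1).
Since alpha's term has higher exponent than beta's leading term,
the sum is simply alpha followed by beta.
Result = w^4*8 + w*7

w^4*8 + w*7


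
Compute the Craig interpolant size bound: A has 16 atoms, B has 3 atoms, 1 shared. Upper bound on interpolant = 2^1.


Shared atoms = 1
Craig interpolant size bound = 2^1
= 2

2


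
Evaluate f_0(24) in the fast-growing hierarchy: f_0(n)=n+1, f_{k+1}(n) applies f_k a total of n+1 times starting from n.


f_0(24) = 24 + 1 = 25

25


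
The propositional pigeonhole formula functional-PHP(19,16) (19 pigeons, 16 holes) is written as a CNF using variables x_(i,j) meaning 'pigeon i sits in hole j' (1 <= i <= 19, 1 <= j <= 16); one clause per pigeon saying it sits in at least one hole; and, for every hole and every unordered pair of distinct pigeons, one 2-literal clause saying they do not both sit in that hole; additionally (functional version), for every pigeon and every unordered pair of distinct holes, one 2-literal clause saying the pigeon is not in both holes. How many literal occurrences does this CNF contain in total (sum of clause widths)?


functional-PHP(19,16): 19 pigeons, 16 holes, 19*16 = 304 variables.
- pigeon clauses: one per pigeon -> 19 clauses of width 16 -> 304 literals
- hole clauses: 16 holes * C(19,2) = 16 * 171 -> 2736 clauses of width 2 -> 5472 literals
- functional clauses: 19 pigeons * C(16,2) = 19 * 120 -> 2280 clauses of width 2 -> 4560 literals
Total literal occurrences = 304 + 5472 + 4560 = 10336

10336


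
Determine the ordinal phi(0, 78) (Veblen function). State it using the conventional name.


phi(0, 78):
phi(0, beta) = omega^beta by definition.
phi(0, 78) = omega^78

omega^78


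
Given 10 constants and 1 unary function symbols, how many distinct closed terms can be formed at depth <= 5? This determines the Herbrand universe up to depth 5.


Herbrand terms by depth:
Depth 0: 10 constants
Depth 1: 10 new terms (running total: 20)
Depth 2: 10 new terms (running total: 30)
Depth 3: 10 new terms (running total: 40)
Depth 4: 10 new terms (running total: 50)
Depth 5: 10 new terms (running total: 60)
Total distinct ground terms = 60

60


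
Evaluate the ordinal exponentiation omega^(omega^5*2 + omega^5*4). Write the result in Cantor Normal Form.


omega^(omega^5*2 + omega^5*4):
Both terms of the exponent have the same exponent 5, so they merge: omega^5*2 + omega^5*4 = omega^5*(2+4) = omega^5*6.
omega raised to a CNF ordinal is a single CNF term: Result = omega^(omega^5*6)

omega^(omega^5*6)


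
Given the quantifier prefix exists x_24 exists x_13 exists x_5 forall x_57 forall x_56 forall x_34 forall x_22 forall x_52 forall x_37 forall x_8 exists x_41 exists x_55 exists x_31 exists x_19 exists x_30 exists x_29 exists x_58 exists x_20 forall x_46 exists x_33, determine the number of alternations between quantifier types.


Walk the prefix and count type changes:
  position 1: exists -> exists
  position 2: exists -> exists
  position 3: exists -> forall <-- alternation
  position 4: forall -> forall
  position 5: forall -> forall
  position 6: forall -> forall
  position 7: forall -> forall
  position 8: forall -> forall
  position 9: forall -> forall
  position 10: forall -> exists <-- alternation
  position 11: exists -> exists
  position 12: exists -> exists
  position 13: exists -> exists
  position 14: exists -> exists
  position 15: exists -> exists
  position 16: exists -> exists
  position 17: exists -> exists
  position 18: exists -> forall <-- alternation
  position 19: forall -> exists <-- alternation
Total alternations = 4

4


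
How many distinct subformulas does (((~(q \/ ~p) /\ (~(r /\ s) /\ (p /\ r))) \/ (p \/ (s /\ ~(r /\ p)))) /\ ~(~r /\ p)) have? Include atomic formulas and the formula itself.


Formula: (((~(q \/ ~p) /\ (~(r /\ s) /\ (p /\ r))) \/ (p \/ (s /\ ~(r /\ p)))) /\ ~(~r /\ p))
Subformulas found:
  1. r
  2. q
  3. s
  4. p
  5. ~p
  6. ~r
  7. (r /\ p)
  8. (p /\ r)
  9. (r /\ s)
  10. ~(r /\ s)
  11. (~r /\ p)
  12. (q \/ ~p)
  13. ~(r /\ p)
  14. ~(q \/ ~p)
  15. ~(~r /\ p)
  16. (s /\ ~(r /\ p))
  17. (~(r /\ s) /\ (p /\ r))
  18. (p \/ (s /\ ~(r /\ p)))
  19. (~(q \/ ~p) /\ (~(r /\ s) /\ (p /\ r)))
  20. ((~(q \/ ~p) /\ (~(r /\ s) /\ (p /\ r))) \/ (p \/ (s /\ ~(r /\ p))))
  21. (((~(q \/ ~p) /\ (~(r /\ s) /\ (p /\ r))) \/ (p \/ (s /\ ~(r /\ p)))) /\ ~(~r /\ p))
Total distinct subformulas = 21

21


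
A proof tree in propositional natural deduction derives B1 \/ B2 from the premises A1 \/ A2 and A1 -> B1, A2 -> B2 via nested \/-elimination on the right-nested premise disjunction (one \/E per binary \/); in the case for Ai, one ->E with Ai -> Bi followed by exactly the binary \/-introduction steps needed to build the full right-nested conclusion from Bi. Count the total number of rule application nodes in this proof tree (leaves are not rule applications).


Constructive dilemma with 2 branches, all disjunctions right-nested:
- \/E: the premise has 1 binary \/, each eliminated once: 1 nodes.
- ->E: one per case (Ai with Ai -> Bi gives Bi): 2 nodes.
- \/I: in case i < n, Bi needs 1 step to form Bi \/ (B(i+1) \/ ...) and then i-1 steps to prepend B(i-1), ..., B1, i.e. i steps; in case i = n, B2 needs 1 prepend steps.
  \/I total = (1 + 2 + ... + 1) + 1 = 1 + 1 = 2 nodes.
Total = 1 + 2 + 2 = 5

5


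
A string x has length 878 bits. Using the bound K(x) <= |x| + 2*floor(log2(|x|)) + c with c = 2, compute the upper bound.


floor(log2(878)) = 9
2 * 9 = 18
K(x) <= 878 + 18 + 2 = 898

898


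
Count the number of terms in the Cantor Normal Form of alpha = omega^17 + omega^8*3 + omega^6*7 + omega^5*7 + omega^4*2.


CNF: omega^17 + omega^8*3 + omega^6*7 + omega^5*7 + omega^4*2
Count the summands separated by '+':
  term 1: omega^17
  term 2: omega^8*3
  term 3: omega^6*7
  term 4: omega^5*7
  term 5: omega^4*2
Total terms = 5

5


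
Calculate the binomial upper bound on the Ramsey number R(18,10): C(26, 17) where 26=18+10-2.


R(18,10) <= C(18+10-2, 18-1) = C(26, 17)
C(26, 17) = 26! / (17! * 9!)
= 3124550

3124550


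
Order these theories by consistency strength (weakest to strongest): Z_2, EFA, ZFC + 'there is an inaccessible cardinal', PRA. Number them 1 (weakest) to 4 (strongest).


Ordering by consistency strength:
1. EFA
2. PRA
3. Z_2
4. ZFC + 'there is an inaccessible cardinal'


Z_2=3, EFA=1, ZFC + 'there is an inaccessible cardinal'=4, PRA=2


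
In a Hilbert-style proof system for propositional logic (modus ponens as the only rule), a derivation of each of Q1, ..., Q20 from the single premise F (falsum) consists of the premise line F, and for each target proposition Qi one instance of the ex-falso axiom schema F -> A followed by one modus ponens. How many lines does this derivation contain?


Ex falso, line by line:
- 1 premise line (F)
- 20 targets, each needing 1 axiom instance (F -> Qi) + 1 MP = 2 lines: 2 * 20 = 40
Total = 1 + 40 = 41 lines.

41


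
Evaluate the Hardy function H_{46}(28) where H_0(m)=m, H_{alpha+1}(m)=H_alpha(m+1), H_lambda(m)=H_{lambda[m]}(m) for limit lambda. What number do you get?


H_46(28):
For finite ordinals k, H_k(n) = n + k (each successor step adds 1).
H_46(28) = 28 + 46 = 74

74


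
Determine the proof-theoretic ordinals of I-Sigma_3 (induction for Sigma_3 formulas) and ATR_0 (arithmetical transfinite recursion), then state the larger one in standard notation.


Proof-theoretic ordinal of I-Sigma_3 (induction for Sigma_3 formulas): omega^(omega^(omega^omega))
Proof-theoretic ordinal of ATR_0 (arithmetical transfinite recursion): Gamma_0
Comparing: omega^(omega^(omega^omega)) < Gamma_0.
The larger ordinal is Gamma_0 (from ATR_0 (arithmetical transfinite recursion)).

Gamma_0


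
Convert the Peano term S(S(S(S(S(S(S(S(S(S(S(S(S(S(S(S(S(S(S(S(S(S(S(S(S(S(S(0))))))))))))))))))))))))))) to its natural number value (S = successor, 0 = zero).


Counting successors applied to 0:
27 applications of S to 0 = 27

27


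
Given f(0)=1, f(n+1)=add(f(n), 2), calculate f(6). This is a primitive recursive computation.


f(0) = 1
f(1) = add(f(0), 2) = add(1, 2) = 3
f(2) = add(f(1), 2) = add(3, 2) = 5
f(3) = add(f(2), 2) = add(5, 2) = 7
f(4) = add(f(3), 2) = add(7, 2) = 9
f(5) = add(f(4), 2) = add(9, 2) = 11
f(6) = add(f(5), 2) = add(11, 2) = 13


13


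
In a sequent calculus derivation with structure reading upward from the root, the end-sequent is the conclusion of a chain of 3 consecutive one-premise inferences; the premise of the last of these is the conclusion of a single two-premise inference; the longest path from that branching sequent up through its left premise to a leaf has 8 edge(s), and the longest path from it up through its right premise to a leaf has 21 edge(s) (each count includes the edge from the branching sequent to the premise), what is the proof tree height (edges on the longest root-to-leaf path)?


Longest path through the left premise: 8 edges (measured from the branching sequent)
Longest path through the right premise: 21 edges
Height of the subtree rooted at the branching sequent: max(8, 21) = 21
The branching sequent sits 3 edges above the root (the chain of one-premise inferences), so height = 21 + 3 = 24

24


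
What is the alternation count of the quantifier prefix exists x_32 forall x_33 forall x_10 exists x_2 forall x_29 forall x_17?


Walk the prefix and count type changes:
  position 1: exists -> forall <-- alternation
  position 2: forall -> forall
  position 3: forall -> exists <-- alternation
  position 4: exists -> forall <-- alternation
  position 5: forall -> forall
Total alternations = 3

3


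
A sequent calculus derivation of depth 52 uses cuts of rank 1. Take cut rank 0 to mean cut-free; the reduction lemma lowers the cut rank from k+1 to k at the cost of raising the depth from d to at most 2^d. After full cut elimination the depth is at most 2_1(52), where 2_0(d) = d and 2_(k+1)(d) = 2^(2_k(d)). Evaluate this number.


Each rank reduction sends depth d to at most 2^d; cut rank r needs r reductions.
2_0(52) = 52
2_1(52) = 2^52 = 4503599627370496
Cut-free depth bound = 4503599627370496

4503599627370496


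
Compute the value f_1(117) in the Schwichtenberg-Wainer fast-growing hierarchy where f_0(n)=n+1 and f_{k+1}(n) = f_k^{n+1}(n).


f_1(117) = f_0^118(117)
f_0 adds 1 each time, applied 118 times.
f_1(117) = 117 + 118 = 235

235


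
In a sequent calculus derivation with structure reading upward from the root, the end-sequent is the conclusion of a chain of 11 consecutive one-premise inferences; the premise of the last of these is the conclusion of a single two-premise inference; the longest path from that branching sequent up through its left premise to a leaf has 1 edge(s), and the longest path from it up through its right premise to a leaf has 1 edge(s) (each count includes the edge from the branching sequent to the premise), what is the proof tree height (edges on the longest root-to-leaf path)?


Longest path through the left premise: 1 edges (measured from the branching sequent)
Longest path through the right premise: 1 edges
Height of the subtree rooted at the branching sequent: max(1, 1) = 1
The branching sequent sits 11 edges above the root (the chain of one-premise inferences), so height = 1 + 11 = 12

12


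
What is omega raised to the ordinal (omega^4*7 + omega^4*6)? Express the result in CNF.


omega^(omega^4*7 + omega^4*6):
Both terms of the exponent have the same exponent 4, so they merge: omega^4*7 + omega^4*6 = omega^4*(7+6) = omega^4*13.
omega raised to a CNF ordinal is a single CNF term: Result = omega^(omega^4*13)

omega^(omega^4*13)


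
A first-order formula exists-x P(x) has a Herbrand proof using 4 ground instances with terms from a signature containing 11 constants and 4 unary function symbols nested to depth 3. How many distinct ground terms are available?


Herbrand terms by depth:
Depth 0: 11 constants
Depth 1: 44 new terms (running total: 55)
Depth 2: 176 new terms (running total: 231)
Depth 3: 704 new terms (running total: 935)
Total distinct ground terms = 935

935


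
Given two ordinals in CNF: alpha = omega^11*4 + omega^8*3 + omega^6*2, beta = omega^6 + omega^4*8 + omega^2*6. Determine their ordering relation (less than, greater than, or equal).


Compare term by term from highest exponent:
alpha = omega^11*4 + omega^8*3 + omega^6*2
beta = omega^6 + omega^4*8 + omega^2*6
Term 1: alpha has omega^11*4, beta has omega^6*1
Term 2: alpha has omega^8*3, beta has omega^4*8
Term 3: alpha has omega^6*2, beta has omega^2*6
Result: alpha > beta

alpha > beta


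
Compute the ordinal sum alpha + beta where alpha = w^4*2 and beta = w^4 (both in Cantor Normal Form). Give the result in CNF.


Ordinal addition w^4*2 + w^4:
Both terms have the same exponent 4.
w^e*c + w^e*d = w^e*(c+d).
Result = w^4*(2+1) = w^4*3

w^4*3


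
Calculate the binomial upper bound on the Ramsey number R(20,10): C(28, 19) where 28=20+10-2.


R(20,10) <= C(20+10-2, 20-1) = C(28, 19)
C(28, 19) = 28! / (19! * 9!)
= 6906900

6906900


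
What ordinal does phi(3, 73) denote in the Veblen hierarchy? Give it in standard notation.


phi(3, 73):
phi(3, beta) = eta_beta (the beta-th eta number, fixed point of zeta).
phi(3, 73) = eta_73

eta_73
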